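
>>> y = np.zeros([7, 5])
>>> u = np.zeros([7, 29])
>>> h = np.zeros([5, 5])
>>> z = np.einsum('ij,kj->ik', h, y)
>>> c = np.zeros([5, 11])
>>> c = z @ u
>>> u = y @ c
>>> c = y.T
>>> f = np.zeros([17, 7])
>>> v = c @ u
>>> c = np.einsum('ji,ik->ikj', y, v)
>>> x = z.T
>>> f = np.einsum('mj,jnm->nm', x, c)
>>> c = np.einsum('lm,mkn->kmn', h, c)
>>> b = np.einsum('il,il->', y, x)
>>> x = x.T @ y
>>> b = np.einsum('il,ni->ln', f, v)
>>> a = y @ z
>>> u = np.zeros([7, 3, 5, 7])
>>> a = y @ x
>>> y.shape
(7, 5)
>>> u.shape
(7, 3, 5, 7)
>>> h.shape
(5, 5)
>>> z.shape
(5, 7)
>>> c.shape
(29, 5, 7)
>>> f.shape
(29, 7)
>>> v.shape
(5, 29)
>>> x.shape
(5, 5)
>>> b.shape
(7, 5)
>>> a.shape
(7, 5)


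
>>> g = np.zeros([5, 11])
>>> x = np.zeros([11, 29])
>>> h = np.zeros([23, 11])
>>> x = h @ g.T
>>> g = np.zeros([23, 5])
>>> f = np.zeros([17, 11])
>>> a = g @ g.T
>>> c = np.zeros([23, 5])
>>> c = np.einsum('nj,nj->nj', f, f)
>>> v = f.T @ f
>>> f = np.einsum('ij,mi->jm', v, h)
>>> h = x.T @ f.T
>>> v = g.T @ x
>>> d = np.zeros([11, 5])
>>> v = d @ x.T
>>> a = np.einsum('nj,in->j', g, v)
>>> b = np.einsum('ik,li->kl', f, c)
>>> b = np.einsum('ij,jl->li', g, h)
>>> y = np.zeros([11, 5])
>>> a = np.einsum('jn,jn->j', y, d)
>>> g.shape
(23, 5)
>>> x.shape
(23, 5)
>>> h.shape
(5, 11)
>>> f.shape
(11, 23)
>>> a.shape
(11,)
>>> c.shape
(17, 11)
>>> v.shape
(11, 23)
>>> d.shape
(11, 5)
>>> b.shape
(11, 23)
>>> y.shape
(11, 5)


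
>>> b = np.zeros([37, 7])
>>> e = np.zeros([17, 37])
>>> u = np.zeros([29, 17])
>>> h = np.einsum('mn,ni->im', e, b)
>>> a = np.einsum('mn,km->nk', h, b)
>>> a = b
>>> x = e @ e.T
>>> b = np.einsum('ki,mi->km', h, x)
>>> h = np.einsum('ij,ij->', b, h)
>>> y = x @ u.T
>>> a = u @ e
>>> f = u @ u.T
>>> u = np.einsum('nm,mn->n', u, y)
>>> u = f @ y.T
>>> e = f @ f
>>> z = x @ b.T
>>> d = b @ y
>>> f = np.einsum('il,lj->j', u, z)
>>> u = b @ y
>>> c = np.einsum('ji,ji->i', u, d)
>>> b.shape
(7, 17)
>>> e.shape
(29, 29)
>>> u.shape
(7, 29)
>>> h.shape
()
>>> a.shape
(29, 37)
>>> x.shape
(17, 17)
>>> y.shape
(17, 29)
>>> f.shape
(7,)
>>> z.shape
(17, 7)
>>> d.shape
(7, 29)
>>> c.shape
(29,)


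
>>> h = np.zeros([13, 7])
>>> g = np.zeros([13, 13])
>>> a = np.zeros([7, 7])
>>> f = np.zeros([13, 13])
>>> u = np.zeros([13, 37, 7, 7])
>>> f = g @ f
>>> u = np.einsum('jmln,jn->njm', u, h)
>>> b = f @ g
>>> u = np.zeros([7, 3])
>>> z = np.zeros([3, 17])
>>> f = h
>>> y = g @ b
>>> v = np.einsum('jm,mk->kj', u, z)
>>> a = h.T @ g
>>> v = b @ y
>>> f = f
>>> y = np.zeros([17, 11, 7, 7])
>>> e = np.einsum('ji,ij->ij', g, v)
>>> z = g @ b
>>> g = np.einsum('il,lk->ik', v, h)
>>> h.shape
(13, 7)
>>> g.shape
(13, 7)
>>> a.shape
(7, 13)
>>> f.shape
(13, 7)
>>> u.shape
(7, 3)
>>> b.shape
(13, 13)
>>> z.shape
(13, 13)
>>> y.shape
(17, 11, 7, 7)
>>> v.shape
(13, 13)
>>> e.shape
(13, 13)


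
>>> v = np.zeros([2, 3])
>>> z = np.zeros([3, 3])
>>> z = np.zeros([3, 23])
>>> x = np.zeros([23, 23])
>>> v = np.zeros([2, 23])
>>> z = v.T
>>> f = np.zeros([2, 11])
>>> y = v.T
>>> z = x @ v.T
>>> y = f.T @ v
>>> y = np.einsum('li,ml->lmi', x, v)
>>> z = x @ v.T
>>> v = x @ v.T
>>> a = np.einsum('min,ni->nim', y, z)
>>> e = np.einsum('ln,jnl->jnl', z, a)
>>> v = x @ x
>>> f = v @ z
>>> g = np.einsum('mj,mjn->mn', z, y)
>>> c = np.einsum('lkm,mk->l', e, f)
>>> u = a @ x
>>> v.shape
(23, 23)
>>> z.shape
(23, 2)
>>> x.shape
(23, 23)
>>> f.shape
(23, 2)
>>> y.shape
(23, 2, 23)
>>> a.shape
(23, 2, 23)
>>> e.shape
(23, 2, 23)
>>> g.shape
(23, 23)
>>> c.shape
(23,)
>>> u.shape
(23, 2, 23)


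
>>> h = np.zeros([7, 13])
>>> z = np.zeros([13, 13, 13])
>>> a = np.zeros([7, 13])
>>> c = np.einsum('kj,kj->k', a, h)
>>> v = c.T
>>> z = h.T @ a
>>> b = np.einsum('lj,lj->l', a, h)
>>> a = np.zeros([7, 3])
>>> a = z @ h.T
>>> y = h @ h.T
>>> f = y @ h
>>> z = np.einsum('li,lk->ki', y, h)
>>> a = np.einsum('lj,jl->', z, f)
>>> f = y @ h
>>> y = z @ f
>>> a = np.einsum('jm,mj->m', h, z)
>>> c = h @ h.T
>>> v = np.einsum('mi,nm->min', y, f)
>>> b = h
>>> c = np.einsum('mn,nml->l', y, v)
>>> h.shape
(7, 13)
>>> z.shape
(13, 7)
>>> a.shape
(13,)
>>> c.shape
(7,)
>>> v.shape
(13, 13, 7)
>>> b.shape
(7, 13)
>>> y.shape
(13, 13)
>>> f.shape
(7, 13)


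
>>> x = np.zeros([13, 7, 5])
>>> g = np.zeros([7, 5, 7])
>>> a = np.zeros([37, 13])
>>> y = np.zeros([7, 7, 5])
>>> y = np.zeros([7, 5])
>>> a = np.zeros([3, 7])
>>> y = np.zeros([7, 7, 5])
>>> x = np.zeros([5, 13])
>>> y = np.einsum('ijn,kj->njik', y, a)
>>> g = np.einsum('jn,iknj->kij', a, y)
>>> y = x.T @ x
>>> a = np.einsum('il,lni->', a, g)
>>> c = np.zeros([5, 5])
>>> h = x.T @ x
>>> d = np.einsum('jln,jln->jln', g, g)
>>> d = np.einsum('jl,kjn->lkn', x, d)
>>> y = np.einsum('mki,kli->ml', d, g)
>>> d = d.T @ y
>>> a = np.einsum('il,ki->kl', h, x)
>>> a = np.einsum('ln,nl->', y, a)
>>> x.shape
(5, 13)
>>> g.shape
(7, 5, 3)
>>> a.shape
()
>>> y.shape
(13, 5)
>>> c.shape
(5, 5)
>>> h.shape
(13, 13)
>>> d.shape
(3, 7, 5)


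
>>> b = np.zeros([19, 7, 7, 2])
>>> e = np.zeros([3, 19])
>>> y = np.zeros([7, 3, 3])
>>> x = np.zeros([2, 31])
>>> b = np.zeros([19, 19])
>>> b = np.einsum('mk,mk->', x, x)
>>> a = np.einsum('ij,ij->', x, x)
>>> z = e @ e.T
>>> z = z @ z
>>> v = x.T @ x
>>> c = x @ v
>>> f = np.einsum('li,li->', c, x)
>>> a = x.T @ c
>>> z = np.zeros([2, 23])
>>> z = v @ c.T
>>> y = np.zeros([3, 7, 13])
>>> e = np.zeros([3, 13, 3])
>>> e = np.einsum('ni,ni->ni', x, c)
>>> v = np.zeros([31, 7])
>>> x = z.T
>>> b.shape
()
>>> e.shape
(2, 31)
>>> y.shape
(3, 7, 13)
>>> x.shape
(2, 31)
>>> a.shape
(31, 31)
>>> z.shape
(31, 2)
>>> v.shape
(31, 7)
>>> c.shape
(2, 31)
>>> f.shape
()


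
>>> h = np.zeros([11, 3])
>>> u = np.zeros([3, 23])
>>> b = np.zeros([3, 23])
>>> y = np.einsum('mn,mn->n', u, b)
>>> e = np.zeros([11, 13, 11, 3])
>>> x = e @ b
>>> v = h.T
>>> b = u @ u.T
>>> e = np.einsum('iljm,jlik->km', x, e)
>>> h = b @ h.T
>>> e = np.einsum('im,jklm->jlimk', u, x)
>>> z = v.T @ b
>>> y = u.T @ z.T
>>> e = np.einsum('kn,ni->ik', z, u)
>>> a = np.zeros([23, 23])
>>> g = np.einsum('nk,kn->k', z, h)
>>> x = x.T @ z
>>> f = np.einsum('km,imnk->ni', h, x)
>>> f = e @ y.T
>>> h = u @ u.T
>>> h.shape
(3, 3)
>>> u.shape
(3, 23)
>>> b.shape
(3, 3)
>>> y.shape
(23, 11)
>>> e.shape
(23, 11)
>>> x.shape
(23, 11, 13, 3)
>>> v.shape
(3, 11)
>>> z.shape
(11, 3)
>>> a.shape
(23, 23)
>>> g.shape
(3,)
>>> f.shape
(23, 23)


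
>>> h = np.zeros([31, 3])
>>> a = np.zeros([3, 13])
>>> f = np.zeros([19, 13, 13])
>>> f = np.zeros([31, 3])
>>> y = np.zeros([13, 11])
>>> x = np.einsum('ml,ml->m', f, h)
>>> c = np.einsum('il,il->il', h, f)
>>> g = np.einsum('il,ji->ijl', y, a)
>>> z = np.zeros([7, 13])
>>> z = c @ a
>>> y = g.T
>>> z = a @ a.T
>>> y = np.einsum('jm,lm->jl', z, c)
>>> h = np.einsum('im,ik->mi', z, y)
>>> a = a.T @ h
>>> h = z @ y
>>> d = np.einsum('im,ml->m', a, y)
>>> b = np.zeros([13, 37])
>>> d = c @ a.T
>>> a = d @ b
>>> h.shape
(3, 31)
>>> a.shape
(31, 37)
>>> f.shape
(31, 3)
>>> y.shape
(3, 31)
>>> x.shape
(31,)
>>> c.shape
(31, 3)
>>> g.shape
(13, 3, 11)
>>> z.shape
(3, 3)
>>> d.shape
(31, 13)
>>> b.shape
(13, 37)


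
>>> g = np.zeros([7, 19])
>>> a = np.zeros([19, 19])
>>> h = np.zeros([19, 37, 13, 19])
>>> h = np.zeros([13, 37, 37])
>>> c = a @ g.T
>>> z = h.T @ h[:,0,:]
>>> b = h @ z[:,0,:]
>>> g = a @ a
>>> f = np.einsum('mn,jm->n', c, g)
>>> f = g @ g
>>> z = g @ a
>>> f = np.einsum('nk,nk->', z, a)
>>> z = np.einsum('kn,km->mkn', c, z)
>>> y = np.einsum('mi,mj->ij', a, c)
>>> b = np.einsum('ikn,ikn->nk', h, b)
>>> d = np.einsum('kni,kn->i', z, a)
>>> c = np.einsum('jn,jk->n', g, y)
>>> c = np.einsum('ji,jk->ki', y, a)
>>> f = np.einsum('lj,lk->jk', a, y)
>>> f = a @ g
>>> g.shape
(19, 19)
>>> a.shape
(19, 19)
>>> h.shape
(13, 37, 37)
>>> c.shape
(19, 7)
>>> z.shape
(19, 19, 7)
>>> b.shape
(37, 37)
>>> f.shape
(19, 19)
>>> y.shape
(19, 7)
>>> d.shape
(7,)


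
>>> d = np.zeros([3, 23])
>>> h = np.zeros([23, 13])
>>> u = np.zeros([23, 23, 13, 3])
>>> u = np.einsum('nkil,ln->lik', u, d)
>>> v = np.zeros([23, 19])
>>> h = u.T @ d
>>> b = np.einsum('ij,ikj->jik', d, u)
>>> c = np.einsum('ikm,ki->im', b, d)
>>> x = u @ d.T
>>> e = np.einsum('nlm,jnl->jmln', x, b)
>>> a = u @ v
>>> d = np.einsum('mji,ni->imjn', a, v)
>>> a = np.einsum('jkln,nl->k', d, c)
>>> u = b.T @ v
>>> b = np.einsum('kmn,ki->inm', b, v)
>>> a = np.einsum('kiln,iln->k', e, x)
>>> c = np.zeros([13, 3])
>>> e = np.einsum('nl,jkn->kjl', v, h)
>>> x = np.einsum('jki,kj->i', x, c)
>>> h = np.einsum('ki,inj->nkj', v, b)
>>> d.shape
(19, 3, 13, 23)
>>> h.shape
(13, 23, 3)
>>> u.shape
(13, 3, 19)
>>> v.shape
(23, 19)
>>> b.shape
(19, 13, 3)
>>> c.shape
(13, 3)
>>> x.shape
(3,)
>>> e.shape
(13, 23, 19)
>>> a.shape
(23,)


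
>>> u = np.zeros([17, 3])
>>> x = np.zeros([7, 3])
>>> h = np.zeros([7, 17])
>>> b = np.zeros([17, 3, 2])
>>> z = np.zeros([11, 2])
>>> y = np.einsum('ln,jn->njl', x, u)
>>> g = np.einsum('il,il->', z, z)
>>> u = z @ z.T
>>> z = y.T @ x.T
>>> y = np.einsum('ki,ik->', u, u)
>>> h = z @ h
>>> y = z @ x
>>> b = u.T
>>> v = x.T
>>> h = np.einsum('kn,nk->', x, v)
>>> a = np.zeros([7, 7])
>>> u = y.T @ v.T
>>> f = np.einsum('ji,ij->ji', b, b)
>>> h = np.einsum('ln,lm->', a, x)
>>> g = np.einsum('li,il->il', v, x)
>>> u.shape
(3, 17, 3)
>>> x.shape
(7, 3)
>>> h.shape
()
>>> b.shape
(11, 11)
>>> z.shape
(7, 17, 7)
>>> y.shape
(7, 17, 3)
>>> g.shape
(7, 3)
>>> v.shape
(3, 7)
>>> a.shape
(7, 7)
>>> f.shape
(11, 11)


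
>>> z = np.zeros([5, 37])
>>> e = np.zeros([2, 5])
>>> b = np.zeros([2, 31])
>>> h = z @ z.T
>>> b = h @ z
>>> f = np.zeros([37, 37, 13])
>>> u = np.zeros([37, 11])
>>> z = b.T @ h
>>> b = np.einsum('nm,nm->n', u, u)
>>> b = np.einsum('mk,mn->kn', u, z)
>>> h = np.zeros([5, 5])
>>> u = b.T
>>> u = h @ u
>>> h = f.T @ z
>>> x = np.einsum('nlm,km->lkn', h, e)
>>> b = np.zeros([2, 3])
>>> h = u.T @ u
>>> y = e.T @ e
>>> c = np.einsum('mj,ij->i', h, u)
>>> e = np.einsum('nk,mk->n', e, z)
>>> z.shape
(37, 5)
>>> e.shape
(2,)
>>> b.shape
(2, 3)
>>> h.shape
(11, 11)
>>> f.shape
(37, 37, 13)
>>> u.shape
(5, 11)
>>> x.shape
(37, 2, 13)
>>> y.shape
(5, 5)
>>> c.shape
(5,)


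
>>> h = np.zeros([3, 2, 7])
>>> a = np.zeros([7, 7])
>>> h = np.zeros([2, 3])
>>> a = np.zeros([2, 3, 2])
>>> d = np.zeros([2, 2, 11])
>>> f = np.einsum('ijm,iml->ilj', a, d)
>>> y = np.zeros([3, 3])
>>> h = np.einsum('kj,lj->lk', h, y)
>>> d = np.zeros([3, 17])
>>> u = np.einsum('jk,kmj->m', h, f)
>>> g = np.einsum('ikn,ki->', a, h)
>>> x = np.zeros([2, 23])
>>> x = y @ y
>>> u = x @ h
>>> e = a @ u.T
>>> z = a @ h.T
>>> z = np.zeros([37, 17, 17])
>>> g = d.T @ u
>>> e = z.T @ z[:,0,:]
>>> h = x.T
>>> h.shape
(3, 3)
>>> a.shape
(2, 3, 2)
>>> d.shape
(3, 17)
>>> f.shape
(2, 11, 3)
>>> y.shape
(3, 3)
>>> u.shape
(3, 2)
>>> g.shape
(17, 2)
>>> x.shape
(3, 3)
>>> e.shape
(17, 17, 17)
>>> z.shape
(37, 17, 17)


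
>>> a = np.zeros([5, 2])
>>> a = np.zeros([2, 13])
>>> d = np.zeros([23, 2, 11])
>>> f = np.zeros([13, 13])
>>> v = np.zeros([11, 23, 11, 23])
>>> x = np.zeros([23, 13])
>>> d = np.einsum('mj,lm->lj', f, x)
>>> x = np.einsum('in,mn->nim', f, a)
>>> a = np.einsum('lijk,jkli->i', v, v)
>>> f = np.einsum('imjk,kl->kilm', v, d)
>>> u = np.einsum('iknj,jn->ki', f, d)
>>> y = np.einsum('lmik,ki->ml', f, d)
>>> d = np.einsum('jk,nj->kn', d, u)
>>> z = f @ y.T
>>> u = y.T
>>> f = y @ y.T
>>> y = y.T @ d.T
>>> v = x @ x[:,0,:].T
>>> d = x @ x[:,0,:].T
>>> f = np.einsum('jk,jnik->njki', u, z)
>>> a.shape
(23,)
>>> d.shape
(13, 13, 13)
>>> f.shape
(11, 23, 11, 13)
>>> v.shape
(13, 13, 13)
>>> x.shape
(13, 13, 2)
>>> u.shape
(23, 11)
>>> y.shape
(23, 13)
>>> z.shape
(23, 11, 13, 11)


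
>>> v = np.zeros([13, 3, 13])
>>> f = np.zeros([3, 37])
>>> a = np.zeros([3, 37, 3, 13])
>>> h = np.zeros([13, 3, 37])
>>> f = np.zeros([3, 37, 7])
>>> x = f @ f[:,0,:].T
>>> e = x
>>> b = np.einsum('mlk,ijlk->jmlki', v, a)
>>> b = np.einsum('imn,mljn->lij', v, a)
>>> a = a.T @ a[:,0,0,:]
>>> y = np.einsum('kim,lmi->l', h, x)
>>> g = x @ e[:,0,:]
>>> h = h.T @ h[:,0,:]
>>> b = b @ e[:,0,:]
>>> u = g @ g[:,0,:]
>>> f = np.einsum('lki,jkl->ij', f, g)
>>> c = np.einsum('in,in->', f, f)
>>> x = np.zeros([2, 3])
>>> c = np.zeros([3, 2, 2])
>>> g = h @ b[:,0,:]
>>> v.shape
(13, 3, 13)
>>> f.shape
(7, 3)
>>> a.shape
(13, 3, 37, 13)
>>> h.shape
(37, 3, 37)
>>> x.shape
(2, 3)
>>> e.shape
(3, 37, 3)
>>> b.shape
(37, 13, 3)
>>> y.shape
(3,)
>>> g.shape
(37, 3, 3)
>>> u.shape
(3, 37, 3)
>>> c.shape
(3, 2, 2)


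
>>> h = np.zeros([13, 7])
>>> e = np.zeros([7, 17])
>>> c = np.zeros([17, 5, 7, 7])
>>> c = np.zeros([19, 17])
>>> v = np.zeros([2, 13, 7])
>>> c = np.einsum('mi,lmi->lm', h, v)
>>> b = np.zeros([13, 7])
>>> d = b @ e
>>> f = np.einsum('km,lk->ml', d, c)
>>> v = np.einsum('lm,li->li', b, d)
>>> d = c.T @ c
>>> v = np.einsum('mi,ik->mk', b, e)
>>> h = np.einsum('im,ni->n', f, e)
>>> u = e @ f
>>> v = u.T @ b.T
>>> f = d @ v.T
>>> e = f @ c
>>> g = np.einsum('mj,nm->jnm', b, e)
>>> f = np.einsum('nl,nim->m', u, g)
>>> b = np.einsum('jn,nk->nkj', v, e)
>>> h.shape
(7,)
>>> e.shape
(13, 13)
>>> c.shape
(2, 13)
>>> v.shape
(2, 13)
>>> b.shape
(13, 13, 2)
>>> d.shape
(13, 13)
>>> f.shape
(13,)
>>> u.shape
(7, 2)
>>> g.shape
(7, 13, 13)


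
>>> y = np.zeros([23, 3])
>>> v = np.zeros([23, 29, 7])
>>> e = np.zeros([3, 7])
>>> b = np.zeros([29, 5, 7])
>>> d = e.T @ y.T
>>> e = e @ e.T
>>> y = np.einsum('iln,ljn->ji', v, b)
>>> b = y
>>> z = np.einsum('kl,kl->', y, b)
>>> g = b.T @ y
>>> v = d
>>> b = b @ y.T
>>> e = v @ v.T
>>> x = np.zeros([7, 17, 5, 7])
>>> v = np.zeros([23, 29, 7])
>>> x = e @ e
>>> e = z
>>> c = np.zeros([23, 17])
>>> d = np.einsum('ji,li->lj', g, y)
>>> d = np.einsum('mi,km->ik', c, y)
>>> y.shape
(5, 23)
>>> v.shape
(23, 29, 7)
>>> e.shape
()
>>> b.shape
(5, 5)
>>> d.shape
(17, 5)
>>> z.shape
()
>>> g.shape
(23, 23)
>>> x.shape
(7, 7)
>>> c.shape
(23, 17)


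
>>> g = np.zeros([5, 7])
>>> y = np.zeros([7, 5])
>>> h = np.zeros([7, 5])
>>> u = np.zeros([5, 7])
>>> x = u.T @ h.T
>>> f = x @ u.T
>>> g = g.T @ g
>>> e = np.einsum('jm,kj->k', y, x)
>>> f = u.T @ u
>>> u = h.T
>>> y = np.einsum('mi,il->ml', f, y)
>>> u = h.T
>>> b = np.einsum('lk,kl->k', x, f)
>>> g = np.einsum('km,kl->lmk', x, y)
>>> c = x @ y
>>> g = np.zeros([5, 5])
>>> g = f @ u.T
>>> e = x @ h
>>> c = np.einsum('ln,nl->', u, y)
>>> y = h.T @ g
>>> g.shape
(7, 5)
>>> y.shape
(5, 5)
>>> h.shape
(7, 5)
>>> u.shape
(5, 7)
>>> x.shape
(7, 7)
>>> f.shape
(7, 7)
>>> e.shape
(7, 5)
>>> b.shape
(7,)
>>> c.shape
()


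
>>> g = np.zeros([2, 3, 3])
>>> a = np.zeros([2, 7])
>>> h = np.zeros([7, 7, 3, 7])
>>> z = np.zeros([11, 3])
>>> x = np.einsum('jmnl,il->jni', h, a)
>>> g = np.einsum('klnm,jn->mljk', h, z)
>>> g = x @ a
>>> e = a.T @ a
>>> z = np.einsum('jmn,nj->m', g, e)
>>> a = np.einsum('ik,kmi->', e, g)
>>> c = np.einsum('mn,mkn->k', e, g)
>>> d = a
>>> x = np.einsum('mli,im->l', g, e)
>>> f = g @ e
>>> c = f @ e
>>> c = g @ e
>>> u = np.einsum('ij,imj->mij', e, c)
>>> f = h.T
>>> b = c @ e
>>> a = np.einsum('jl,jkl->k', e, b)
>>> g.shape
(7, 3, 7)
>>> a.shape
(3,)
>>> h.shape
(7, 7, 3, 7)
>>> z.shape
(3,)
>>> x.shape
(3,)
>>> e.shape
(7, 7)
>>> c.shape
(7, 3, 7)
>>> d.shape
()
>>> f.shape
(7, 3, 7, 7)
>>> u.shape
(3, 7, 7)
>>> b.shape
(7, 3, 7)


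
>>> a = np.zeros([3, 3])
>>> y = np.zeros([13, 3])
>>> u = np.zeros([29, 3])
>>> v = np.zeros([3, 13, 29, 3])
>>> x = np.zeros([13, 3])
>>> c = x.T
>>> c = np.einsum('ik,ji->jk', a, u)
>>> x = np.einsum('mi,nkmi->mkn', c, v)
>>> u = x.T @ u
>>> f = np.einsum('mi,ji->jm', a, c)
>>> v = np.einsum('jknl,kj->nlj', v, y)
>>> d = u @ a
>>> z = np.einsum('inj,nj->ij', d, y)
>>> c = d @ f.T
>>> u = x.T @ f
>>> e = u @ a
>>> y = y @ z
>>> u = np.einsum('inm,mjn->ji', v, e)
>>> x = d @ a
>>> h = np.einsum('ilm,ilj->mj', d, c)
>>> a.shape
(3, 3)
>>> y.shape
(13, 3)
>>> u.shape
(13, 29)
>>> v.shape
(29, 3, 3)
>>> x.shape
(3, 13, 3)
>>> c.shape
(3, 13, 29)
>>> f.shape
(29, 3)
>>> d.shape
(3, 13, 3)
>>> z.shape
(3, 3)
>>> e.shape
(3, 13, 3)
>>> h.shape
(3, 29)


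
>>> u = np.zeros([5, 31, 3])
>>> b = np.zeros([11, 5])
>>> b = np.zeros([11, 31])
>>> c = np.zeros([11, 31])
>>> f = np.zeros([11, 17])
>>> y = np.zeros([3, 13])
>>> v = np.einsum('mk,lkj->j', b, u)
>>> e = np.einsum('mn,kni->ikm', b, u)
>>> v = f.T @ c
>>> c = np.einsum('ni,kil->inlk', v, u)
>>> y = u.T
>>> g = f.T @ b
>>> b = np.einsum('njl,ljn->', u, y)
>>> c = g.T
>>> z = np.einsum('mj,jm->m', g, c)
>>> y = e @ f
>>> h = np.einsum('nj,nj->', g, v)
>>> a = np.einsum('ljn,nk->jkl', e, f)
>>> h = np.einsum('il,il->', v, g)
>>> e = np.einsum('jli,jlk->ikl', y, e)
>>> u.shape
(5, 31, 3)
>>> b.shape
()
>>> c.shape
(31, 17)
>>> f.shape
(11, 17)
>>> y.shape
(3, 5, 17)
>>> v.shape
(17, 31)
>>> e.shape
(17, 11, 5)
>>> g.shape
(17, 31)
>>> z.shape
(17,)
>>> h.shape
()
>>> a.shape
(5, 17, 3)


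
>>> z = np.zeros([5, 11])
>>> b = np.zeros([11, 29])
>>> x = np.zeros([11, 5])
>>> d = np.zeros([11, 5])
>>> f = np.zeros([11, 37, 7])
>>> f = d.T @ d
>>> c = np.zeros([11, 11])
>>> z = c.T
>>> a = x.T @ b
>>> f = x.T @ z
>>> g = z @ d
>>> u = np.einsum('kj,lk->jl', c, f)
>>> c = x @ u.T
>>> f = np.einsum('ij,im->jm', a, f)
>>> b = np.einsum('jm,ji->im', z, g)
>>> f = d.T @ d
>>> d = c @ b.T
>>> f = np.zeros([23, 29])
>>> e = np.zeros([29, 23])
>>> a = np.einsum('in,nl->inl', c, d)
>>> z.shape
(11, 11)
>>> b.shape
(5, 11)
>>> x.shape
(11, 5)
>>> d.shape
(11, 5)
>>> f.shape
(23, 29)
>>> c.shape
(11, 11)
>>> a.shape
(11, 11, 5)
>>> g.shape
(11, 5)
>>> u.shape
(11, 5)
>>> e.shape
(29, 23)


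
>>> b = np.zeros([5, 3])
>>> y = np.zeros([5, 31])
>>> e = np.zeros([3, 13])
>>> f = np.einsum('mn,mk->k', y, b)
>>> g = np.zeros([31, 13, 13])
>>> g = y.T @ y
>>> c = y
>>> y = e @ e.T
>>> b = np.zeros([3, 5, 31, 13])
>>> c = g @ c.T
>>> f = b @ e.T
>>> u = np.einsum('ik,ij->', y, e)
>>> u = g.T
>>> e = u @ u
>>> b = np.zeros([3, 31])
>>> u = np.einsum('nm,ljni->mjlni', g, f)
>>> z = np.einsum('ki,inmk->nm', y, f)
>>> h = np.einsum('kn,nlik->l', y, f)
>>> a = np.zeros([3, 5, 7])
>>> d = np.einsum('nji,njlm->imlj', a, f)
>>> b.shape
(3, 31)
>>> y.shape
(3, 3)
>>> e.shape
(31, 31)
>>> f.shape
(3, 5, 31, 3)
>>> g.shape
(31, 31)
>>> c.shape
(31, 5)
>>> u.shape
(31, 5, 3, 31, 3)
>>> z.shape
(5, 31)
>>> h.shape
(5,)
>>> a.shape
(3, 5, 7)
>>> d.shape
(7, 3, 31, 5)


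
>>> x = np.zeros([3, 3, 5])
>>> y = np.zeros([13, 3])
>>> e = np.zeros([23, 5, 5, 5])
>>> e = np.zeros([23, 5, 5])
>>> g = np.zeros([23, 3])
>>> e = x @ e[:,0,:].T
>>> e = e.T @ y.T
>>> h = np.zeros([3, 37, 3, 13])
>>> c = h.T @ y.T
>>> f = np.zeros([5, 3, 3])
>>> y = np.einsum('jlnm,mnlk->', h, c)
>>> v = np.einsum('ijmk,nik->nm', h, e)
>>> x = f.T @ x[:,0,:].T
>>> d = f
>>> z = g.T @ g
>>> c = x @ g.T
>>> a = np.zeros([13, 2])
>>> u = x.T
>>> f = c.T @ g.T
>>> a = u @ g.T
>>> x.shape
(3, 3, 3)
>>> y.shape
()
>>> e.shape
(23, 3, 13)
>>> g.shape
(23, 3)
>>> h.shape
(3, 37, 3, 13)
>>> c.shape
(3, 3, 23)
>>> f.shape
(23, 3, 23)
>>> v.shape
(23, 3)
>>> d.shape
(5, 3, 3)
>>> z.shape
(3, 3)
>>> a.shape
(3, 3, 23)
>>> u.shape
(3, 3, 3)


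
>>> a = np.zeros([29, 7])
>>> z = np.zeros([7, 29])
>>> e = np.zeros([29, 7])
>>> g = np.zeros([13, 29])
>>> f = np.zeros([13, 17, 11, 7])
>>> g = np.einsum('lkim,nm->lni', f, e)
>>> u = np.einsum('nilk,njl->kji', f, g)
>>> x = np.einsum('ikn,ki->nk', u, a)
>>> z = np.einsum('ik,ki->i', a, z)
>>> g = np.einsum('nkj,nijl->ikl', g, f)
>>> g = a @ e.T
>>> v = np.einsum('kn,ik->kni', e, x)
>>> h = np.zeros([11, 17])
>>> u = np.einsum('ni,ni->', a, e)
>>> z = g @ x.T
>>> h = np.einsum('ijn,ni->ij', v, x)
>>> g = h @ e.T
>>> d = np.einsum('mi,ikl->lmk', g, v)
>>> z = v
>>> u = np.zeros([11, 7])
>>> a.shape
(29, 7)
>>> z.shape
(29, 7, 17)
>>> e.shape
(29, 7)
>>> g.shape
(29, 29)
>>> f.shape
(13, 17, 11, 7)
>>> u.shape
(11, 7)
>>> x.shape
(17, 29)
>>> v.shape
(29, 7, 17)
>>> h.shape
(29, 7)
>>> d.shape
(17, 29, 7)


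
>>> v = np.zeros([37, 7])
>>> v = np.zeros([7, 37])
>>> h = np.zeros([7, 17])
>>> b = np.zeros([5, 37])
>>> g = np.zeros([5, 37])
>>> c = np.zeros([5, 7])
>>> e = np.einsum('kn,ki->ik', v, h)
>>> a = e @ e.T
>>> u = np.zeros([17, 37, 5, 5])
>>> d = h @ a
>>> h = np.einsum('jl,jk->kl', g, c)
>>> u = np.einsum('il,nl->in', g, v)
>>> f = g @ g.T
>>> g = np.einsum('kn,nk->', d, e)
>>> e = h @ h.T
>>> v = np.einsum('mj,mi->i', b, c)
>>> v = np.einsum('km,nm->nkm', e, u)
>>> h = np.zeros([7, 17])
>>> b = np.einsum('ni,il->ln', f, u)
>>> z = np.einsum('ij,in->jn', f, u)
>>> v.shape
(5, 7, 7)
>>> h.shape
(7, 17)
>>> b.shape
(7, 5)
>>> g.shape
()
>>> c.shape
(5, 7)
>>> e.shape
(7, 7)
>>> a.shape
(17, 17)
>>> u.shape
(5, 7)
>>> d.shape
(7, 17)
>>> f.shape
(5, 5)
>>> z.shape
(5, 7)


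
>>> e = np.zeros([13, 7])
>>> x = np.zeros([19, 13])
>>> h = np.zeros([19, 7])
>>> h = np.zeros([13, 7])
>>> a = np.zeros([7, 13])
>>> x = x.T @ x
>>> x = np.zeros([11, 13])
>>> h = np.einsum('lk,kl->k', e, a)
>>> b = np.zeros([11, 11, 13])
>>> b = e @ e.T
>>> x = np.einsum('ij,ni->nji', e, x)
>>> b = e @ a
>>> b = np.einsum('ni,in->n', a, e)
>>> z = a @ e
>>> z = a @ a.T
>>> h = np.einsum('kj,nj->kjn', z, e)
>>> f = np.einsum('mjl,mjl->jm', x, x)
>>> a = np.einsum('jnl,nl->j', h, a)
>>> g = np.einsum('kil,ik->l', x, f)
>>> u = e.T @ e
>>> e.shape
(13, 7)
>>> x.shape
(11, 7, 13)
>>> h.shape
(7, 7, 13)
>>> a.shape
(7,)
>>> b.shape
(7,)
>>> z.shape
(7, 7)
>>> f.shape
(7, 11)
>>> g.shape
(13,)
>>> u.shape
(7, 7)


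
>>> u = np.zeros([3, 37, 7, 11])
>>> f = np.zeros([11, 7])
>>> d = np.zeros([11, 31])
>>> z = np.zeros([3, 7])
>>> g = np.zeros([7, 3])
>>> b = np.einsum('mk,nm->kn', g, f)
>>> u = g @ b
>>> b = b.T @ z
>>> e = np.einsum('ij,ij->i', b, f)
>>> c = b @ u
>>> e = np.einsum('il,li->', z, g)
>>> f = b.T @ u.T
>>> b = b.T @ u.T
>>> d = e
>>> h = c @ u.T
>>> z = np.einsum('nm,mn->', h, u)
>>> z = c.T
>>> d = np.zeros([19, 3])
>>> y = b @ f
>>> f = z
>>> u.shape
(7, 11)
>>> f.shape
(11, 11)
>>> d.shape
(19, 3)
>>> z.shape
(11, 11)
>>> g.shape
(7, 3)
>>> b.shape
(7, 7)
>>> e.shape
()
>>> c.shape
(11, 11)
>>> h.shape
(11, 7)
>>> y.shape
(7, 7)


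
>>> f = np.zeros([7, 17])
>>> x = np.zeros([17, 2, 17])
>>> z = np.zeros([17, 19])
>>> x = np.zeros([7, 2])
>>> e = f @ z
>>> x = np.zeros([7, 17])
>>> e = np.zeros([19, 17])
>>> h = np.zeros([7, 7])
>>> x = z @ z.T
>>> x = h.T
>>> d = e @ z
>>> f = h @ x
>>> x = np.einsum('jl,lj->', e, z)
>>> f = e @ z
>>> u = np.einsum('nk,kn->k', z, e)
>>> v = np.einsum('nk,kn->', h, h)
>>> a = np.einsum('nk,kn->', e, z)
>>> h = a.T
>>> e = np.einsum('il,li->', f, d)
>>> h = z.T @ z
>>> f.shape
(19, 19)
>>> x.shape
()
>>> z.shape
(17, 19)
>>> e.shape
()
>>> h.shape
(19, 19)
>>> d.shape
(19, 19)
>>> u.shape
(19,)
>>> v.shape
()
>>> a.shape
()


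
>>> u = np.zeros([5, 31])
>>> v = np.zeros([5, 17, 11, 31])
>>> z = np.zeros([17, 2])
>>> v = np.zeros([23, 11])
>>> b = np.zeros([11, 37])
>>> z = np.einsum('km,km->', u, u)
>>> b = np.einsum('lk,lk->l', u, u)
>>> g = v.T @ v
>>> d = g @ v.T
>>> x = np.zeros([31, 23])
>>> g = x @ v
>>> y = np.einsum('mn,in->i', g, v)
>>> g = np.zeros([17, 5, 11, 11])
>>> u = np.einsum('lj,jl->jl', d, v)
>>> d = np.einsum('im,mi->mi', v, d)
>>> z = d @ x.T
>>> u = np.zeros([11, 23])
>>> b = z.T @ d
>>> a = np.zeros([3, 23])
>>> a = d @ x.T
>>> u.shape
(11, 23)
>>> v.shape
(23, 11)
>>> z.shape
(11, 31)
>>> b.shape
(31, 23)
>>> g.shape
(17, 5, 11, 11)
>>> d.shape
(11, 23)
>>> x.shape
(31, 23)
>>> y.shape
(23,)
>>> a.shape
(11, 31)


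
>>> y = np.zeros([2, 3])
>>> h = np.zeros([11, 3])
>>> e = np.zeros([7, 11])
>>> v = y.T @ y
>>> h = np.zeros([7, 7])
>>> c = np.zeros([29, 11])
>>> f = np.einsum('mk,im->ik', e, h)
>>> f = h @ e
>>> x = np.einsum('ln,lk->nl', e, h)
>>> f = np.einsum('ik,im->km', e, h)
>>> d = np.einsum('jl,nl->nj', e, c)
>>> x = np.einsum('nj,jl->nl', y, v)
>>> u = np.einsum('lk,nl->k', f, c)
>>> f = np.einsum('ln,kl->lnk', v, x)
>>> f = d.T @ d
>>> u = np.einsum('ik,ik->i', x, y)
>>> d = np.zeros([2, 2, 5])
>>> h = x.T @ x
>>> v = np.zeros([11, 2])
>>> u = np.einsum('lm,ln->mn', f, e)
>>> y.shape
(2, 3)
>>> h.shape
(3, 3)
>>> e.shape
(7, 11)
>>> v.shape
(11, 2)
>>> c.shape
(29, 11)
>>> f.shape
(7, 7)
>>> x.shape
(2, 3)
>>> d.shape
(2, 2, 5)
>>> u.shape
(7, 11)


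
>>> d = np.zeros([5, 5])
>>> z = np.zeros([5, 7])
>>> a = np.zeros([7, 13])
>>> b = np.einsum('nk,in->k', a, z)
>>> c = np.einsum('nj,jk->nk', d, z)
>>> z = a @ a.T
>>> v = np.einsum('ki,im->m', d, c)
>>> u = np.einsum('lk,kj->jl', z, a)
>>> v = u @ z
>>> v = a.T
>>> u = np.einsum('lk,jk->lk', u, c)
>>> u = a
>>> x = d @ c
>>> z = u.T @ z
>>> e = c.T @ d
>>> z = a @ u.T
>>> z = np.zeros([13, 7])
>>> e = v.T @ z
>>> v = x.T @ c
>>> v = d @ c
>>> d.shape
(5, 5)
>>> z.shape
(13, 7)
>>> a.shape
(7, 13)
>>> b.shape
(13,)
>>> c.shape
(5, 7)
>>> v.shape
(5, 7)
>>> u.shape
(7, 13)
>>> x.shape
(5, 7)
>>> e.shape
(7, 7)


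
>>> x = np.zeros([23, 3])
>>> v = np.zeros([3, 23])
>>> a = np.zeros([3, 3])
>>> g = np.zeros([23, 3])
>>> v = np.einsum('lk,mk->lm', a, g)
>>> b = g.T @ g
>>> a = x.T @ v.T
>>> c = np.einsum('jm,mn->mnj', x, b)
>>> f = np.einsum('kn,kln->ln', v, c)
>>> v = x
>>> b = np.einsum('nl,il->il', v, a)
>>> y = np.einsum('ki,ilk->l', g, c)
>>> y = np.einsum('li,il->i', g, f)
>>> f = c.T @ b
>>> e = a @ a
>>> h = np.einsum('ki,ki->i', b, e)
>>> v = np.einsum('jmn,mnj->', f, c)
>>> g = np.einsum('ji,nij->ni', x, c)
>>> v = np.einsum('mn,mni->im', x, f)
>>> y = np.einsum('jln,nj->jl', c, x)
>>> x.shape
(23, 3)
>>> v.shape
(3, 23)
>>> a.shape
(3, 3)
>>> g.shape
(3, 3)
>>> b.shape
(3, 3)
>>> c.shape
(3, 3, 23)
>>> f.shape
(23, 3, 3)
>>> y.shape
(3, 3)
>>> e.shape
(3, 3)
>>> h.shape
(3,)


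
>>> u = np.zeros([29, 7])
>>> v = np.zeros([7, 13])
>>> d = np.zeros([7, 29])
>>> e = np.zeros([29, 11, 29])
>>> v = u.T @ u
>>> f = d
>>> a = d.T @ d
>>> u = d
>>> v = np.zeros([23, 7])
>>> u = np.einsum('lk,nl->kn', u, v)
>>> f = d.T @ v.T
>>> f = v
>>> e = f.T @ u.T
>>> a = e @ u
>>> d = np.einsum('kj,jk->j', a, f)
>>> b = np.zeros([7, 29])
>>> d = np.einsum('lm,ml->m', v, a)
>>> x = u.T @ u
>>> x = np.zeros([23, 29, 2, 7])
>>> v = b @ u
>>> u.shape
(29, 23)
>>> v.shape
(7, 23)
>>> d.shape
(7,)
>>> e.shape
(7, 29)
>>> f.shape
(23, 7)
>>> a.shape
(7, 23)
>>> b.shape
(7, 29)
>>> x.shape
(23, 29, 2, 7)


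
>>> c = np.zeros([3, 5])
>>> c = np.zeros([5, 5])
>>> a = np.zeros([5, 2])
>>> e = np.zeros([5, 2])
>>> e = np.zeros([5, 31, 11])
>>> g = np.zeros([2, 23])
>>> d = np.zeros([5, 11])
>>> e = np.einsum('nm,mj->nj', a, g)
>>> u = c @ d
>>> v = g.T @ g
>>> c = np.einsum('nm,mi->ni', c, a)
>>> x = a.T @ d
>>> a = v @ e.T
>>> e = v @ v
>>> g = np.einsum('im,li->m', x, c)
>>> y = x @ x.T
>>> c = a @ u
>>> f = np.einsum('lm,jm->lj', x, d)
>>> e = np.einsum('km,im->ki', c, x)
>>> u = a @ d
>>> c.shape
(23, 11)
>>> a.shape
(23, 5)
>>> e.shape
(23, 2)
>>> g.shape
(11,)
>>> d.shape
(5, 11)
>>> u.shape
(23, 11)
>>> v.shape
(23, 23)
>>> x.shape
(2, 11)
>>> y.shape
(2, 2)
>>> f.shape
(2, 5)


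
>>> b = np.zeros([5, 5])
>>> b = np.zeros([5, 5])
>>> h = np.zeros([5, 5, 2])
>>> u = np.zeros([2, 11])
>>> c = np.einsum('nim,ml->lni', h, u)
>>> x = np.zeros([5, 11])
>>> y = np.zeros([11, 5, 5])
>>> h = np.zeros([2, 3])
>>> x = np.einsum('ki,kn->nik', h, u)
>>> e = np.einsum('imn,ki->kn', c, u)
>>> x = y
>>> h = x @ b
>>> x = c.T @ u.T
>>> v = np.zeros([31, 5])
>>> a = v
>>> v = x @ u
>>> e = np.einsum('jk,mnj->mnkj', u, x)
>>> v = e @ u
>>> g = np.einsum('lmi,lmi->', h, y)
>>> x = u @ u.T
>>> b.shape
(5, 5)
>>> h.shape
(11, 5, 5)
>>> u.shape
(2, 11)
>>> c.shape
(11, 5, 5)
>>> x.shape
(2, 2)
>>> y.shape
(11, 5, 5)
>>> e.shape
(5, 5, 11, 2)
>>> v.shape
(5, 5, 11, 11)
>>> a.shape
(31, 5)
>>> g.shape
()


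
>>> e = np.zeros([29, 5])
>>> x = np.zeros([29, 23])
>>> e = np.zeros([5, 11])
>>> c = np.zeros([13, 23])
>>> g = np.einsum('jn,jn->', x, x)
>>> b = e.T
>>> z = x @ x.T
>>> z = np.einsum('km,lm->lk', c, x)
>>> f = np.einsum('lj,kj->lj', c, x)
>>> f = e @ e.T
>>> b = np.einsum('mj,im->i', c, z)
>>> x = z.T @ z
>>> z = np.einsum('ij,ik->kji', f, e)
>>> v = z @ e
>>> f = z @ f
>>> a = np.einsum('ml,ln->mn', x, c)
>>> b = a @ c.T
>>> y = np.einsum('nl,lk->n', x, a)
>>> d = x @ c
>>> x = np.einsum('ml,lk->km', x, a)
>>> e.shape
(5, 11)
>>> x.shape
(23, 13)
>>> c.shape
(13, 23)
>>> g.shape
()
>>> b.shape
(13, 13)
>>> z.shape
(11, 5, 5)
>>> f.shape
(11, 5, 5)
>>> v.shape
(11, 5, 11)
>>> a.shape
(13, 23)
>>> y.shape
(13,)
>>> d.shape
(13, 23)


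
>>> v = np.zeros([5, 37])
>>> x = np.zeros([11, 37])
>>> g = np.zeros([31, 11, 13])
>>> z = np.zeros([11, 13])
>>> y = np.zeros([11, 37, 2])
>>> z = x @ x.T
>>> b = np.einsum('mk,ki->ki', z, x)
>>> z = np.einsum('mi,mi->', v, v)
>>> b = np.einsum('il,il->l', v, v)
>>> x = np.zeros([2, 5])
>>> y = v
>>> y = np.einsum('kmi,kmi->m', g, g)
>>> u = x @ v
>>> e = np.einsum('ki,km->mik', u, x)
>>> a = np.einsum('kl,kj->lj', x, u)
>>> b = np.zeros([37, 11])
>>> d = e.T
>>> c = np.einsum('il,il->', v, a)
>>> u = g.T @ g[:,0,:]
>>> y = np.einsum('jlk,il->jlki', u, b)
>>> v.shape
(5, 37)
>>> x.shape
(2, 5)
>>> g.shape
(31, 11, 13)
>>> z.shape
()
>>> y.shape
(13, 11, 13, 37)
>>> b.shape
(37, 11)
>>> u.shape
(13, 11, 13)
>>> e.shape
(5, 37, 2)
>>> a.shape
(5, 37)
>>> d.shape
(2, 37, 5)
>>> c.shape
()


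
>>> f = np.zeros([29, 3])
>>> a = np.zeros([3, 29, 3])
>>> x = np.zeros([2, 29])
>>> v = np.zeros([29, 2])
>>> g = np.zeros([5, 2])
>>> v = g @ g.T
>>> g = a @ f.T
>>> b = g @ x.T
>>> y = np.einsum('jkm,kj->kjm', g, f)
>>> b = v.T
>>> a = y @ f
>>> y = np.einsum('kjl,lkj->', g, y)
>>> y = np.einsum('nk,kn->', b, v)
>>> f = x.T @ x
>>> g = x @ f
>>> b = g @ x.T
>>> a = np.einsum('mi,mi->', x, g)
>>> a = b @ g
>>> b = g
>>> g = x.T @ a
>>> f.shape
(29, 29)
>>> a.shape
(2, 29)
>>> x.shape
(2, 29)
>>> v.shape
(5, 5)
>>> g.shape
(29, 29)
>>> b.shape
(2, 29)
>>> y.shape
()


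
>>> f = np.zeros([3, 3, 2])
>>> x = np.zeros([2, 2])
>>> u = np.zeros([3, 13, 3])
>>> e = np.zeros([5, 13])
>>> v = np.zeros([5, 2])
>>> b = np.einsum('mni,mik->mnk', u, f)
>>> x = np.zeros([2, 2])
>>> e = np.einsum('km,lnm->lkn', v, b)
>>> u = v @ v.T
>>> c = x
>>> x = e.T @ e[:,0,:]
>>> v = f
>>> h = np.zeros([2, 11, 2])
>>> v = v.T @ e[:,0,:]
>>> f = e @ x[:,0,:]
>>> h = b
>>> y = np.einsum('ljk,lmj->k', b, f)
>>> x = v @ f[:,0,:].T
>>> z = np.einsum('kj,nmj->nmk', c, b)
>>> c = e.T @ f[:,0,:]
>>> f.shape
(3, 5, 13)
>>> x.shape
(2, 3, 3)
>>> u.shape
(5, 5)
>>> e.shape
(3, 5, 13)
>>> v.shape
(2, 3, 13)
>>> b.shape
(3, 13, 2)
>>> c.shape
(13, 5, 13)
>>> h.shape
(3, 13, 2)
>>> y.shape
(2,)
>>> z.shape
(3, 13, 2)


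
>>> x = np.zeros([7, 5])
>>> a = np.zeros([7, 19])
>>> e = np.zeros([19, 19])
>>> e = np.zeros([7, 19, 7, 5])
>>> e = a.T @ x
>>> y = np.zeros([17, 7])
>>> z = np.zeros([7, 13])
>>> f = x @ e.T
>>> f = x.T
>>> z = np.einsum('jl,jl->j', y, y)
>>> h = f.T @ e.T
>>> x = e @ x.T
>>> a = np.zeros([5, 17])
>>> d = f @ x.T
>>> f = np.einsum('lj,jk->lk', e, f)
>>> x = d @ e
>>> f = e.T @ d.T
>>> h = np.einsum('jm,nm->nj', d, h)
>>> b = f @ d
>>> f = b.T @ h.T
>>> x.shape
(5, 5)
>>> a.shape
(5, 17)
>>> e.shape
(19, 5)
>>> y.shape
(17, 7)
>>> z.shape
(17,)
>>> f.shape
(19, 7)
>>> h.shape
(7, 5)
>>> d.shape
(5, 19)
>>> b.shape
(5, 19)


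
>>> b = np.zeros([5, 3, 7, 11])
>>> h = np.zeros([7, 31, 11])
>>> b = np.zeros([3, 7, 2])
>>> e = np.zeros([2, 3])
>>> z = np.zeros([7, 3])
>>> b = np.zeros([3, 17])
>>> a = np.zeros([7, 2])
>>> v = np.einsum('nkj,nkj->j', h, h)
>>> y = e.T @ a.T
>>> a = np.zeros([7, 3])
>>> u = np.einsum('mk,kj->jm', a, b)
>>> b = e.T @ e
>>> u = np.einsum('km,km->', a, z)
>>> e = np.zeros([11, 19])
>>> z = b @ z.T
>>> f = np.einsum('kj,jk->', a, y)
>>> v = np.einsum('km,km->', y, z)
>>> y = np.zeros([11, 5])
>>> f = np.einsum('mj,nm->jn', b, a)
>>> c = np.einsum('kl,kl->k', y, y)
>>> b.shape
(3, 3)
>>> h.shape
(7, 31, 11)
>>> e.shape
(11, 19)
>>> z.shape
(3, 7)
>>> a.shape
(7, 3)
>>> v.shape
()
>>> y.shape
(11, 5)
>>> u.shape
()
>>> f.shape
(3, 7)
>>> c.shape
(11,)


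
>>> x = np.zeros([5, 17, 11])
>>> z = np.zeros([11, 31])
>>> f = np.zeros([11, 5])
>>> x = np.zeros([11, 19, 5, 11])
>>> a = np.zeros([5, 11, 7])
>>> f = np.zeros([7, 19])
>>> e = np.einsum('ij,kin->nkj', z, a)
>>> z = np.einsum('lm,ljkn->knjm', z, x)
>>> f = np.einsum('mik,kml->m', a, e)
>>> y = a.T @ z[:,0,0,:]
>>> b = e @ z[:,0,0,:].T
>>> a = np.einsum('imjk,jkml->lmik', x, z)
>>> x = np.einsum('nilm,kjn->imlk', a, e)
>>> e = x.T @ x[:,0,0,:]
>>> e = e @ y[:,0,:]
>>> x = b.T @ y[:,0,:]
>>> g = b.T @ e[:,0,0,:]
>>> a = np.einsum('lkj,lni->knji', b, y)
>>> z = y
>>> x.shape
(5, 5, 31)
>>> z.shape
(7, 11, 31)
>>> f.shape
(5,)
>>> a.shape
(5, 11, 5, 31)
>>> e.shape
(7, 11, 11, 31)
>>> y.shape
(7, 11, 31)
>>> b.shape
(7, 5, 5)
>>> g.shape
(5, 5, 31)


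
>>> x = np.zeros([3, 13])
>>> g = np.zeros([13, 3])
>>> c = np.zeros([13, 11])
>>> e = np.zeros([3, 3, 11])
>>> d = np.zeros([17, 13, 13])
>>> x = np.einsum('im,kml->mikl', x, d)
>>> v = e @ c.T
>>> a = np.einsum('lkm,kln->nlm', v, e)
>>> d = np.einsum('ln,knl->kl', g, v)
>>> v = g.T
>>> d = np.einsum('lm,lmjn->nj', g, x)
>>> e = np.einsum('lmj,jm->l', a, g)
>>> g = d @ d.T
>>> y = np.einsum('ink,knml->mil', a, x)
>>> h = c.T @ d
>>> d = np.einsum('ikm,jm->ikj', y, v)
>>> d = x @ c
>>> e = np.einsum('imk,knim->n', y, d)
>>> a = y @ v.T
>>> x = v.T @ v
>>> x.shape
(13, 13)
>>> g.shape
(13, 13)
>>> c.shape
(13, 11)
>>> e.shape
(3,)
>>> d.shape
(13, 3, 17, 11)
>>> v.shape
(3, 13)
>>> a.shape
(17, 11, 3)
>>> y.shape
(17, 11, 13)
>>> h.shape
(11, 17)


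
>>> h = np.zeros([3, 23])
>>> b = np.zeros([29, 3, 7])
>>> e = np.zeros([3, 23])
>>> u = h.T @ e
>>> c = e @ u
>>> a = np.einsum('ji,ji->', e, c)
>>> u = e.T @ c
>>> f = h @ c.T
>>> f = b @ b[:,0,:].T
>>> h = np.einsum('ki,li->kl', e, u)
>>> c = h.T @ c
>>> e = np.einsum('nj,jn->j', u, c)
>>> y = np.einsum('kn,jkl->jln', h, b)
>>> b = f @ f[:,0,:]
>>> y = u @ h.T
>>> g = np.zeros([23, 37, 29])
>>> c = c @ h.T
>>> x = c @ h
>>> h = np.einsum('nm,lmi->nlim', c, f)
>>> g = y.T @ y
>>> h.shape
(23, 29, 29, 3)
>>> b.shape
(29, 3, 29)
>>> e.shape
(23,)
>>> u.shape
(23, 23)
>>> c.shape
(23, 3)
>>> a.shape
()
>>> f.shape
(29, 3, 29)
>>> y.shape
(23, 3)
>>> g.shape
(3, 3)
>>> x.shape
(23, 23)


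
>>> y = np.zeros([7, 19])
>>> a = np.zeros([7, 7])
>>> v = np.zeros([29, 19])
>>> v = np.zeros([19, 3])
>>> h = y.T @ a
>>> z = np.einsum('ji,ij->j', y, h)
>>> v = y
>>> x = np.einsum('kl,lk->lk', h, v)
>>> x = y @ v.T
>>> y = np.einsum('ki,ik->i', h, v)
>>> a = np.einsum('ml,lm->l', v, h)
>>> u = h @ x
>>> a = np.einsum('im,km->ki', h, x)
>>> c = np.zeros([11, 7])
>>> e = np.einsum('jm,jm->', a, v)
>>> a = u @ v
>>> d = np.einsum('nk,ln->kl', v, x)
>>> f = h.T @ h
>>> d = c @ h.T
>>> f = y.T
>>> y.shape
(7,)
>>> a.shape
(19, 19)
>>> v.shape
(7, 19)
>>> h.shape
(19, 7)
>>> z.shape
(7,)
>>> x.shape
(7, 7)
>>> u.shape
(19, 7)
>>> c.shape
(11, 7)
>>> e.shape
()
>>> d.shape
(11, 19)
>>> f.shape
(7,)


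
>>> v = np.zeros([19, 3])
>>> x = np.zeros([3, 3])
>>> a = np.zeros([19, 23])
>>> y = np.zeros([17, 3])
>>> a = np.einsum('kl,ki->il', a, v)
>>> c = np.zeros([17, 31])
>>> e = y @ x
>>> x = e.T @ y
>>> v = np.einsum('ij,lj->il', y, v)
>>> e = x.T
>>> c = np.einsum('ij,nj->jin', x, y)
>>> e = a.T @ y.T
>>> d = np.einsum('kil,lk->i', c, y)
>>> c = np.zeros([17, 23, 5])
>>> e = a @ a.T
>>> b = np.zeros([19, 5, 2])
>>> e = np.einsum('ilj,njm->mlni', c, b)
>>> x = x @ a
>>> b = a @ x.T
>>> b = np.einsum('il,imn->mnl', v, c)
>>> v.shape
(17, 19)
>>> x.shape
(3, 23)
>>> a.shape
(3, 23)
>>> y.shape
(17, 3)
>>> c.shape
(17, 23, 5)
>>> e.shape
(2, 23, 19, 17)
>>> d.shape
(3,)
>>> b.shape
(23, 5, 19)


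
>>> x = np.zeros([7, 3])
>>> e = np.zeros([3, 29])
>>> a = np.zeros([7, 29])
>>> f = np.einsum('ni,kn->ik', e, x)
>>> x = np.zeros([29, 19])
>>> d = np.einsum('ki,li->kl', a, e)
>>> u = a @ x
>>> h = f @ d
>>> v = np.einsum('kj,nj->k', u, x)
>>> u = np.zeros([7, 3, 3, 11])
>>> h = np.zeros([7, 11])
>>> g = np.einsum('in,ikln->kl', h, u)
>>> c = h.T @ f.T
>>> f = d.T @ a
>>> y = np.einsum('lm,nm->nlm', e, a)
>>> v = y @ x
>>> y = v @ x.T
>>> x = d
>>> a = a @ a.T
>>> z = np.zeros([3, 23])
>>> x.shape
(7, 3)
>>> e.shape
(3, 29)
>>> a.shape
(7, 7)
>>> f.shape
(3, 29)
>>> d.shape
(7, 3)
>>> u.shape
(7, 3, 3, 11)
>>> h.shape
(7, 11)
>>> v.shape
(7, 3, 19)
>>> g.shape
(3, 3)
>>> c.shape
(11, 29)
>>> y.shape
(7, 3, 29)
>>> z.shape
(3, 23)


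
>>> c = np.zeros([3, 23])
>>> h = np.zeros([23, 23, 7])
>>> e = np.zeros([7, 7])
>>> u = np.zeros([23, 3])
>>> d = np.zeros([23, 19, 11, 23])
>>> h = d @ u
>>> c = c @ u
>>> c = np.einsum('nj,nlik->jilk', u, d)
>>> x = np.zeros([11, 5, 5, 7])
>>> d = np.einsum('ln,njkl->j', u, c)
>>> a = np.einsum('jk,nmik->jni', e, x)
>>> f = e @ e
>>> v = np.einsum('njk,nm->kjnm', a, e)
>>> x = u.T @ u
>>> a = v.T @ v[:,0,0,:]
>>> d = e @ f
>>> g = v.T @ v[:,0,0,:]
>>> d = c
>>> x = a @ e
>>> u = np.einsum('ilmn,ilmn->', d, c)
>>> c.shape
(3, 11, 19, 23)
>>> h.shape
(23, 19, 11, 3)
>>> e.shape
(7, 7)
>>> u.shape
()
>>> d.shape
(3, 11, 19, 23)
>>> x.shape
(7, 7, 11, 7)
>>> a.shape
(7, 7, 11, 7)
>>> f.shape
(7, 7)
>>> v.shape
(5, 11, 7, 7)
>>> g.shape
(7, 7, 11, 7)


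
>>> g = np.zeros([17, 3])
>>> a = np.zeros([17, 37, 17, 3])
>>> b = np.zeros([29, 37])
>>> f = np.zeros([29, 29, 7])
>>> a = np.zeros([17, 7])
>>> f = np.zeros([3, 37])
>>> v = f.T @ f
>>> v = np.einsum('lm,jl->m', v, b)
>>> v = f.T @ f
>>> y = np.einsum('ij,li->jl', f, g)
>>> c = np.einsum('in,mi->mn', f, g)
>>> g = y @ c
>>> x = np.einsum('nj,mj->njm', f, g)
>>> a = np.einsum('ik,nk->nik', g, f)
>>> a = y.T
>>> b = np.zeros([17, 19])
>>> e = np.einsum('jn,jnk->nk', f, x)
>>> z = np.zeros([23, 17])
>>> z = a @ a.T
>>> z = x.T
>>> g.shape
(37, 37)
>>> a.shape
(17, 37)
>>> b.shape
(17, 19)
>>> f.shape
(3, 37)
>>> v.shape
(37, 37)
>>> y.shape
(37, 17)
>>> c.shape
(17, 37)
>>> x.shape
(3, 37, 37)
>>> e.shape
(37, 37)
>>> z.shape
(37, 37, 3)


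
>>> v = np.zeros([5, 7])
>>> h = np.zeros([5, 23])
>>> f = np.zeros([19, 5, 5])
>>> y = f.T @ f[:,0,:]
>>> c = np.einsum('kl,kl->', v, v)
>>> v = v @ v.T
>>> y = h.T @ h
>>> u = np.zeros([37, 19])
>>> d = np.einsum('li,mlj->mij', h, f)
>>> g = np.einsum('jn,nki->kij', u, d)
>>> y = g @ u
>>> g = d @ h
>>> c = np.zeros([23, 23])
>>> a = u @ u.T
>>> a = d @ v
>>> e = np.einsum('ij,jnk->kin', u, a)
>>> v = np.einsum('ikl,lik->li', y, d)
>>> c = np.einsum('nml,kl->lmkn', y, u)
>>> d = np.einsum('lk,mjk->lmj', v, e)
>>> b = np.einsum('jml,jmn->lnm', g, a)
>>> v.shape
(19, 23)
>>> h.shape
(5, 23)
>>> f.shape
(19, 5, 5)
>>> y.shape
(23, 5, 19)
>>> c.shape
(19, 5, 37, 23)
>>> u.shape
(37, 19)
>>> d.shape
(19, 5, 37)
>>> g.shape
(19, 23, 23)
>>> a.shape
(19, 23, 5)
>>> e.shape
(5, 37, 23)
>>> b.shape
(23, 5, 23)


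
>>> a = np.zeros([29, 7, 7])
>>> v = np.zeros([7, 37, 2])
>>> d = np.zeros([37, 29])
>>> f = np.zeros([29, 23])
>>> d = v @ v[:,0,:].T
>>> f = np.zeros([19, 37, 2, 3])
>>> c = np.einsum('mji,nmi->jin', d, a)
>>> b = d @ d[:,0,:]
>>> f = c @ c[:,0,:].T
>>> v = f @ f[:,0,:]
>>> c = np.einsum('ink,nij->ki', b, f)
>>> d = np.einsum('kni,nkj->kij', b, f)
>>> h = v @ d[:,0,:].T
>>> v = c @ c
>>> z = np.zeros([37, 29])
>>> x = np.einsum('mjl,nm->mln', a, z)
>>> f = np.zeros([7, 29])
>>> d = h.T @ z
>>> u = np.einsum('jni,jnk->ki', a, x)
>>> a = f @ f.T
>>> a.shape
(7, 7)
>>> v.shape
(7, 7)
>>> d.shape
(7, 7, 29)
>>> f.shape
(7, 29)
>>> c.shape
(7, 7)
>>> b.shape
(7, 37, 7)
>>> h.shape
(37, 7, 7)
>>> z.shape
(37, 29)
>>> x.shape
(29, 7, 37)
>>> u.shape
(37, 7)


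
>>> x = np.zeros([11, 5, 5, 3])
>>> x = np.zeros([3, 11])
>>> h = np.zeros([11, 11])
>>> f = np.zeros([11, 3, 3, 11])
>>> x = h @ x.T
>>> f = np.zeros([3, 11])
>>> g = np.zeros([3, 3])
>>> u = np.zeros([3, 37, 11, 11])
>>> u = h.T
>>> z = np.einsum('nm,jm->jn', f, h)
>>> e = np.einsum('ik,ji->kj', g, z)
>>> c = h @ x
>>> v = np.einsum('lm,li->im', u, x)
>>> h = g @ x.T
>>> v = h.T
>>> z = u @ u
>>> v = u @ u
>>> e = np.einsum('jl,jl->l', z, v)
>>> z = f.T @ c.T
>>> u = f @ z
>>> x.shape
(11, 3)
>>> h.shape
(3, 11)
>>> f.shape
(3, 11)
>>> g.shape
(3, 3)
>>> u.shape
(3, 11)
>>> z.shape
(11, 11)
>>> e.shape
(11,)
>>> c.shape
(11, 3)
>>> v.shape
(11, 11)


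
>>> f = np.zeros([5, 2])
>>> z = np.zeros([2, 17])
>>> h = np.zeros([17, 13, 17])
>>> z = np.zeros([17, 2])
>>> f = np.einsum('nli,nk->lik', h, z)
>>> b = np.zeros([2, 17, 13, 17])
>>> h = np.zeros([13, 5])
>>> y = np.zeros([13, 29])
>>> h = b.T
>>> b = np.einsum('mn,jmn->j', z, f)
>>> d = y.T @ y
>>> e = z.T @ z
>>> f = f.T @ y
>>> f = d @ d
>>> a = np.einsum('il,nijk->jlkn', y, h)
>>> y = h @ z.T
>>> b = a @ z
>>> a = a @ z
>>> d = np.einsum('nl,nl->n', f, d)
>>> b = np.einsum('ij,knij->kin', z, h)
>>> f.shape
(29, 29)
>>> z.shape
(17, 2)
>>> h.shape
(17, 13, 17, 2)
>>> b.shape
(17, 17, 13)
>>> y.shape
(17, 13, 17, 17)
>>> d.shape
(29,)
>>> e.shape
(2, 2)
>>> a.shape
(17, 29, 2, 2)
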